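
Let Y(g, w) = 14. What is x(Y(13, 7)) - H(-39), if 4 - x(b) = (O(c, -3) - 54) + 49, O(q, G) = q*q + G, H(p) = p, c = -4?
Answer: 35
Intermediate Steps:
O(q, G) = G + q² (O(q, G) = q² + G = G + q²)
x(b) = -4 (x(b) = 4 - (((-3 + (-4)²) - 54) + 49) = 4 - (((-3 + 16) - 54) + 49) = 4 - ((13 - 54) + 49) = 4 - (-41 + 49) = 4 - 1*8 = 4 - 8 = -4)
x(Y(13, 7)) - H(-39) = -4 - 1*(-39) = -4 + 39 = 35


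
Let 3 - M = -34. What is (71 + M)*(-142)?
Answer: -15336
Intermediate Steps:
M = 37 (M = 3 - 1*(-34) = 3 + 34 = 37)
(71 + M)*(-142) = (71 + 37)*(-142) = 108*(-142) = -15336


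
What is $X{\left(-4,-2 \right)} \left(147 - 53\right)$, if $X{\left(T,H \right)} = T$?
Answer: $-376$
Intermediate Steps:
$X{\left(-4,-2 \right)} \left(147 - 53\right) = - 4 \left(147 - 53\right) = \left(-4\right) 94 = -376$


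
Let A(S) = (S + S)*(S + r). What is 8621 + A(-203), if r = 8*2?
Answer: 84543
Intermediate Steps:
r = 16
A(S) = 2*S*(16 + S) (A(S) = (S + S)*(S + 16) = (2*S)*(16 + S) = 2*S*(16 + S))
8621 + A(-203) = 8621 + 2*(-203)*(16 - 203) = 8621 + 2*(-203)*(-187) = 8621 + 75922 = 84543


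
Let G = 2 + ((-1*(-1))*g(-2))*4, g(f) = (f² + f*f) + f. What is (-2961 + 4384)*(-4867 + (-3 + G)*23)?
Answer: -6172974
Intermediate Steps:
g(f) = f + 2*f² (g(f) = (f² + f²) + f = 2*f² + f = f + 2*f²)
G = 26 (G = 2 + ((-1*(-1))*(-2*(1 + 2*(-2))))*4 = 2 + (1*(-2*(1 - 4)))*4 = 2 + (1*(-2*(-3)))*4 = 2 + (1*6)*4 = 2 + 6*4 = 2 + 24 = 26)
(-2961 + 4384)*(-4867 + (-3 + G)*23) = (-2961 + 4384)*(-4867 + (-3 + 26)*23) = 1423*(-4867 + 23*23) = 1423*(-4867 + 529) = 1423*(-4338) = -6172974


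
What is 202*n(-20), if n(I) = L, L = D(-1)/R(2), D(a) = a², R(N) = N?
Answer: 101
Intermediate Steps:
L = ½ (L = (-1)²/2 = 1*(½) = ½ ≈ 0.50000)
n(I) = ½
202*n(-20) = 202*(½) = 101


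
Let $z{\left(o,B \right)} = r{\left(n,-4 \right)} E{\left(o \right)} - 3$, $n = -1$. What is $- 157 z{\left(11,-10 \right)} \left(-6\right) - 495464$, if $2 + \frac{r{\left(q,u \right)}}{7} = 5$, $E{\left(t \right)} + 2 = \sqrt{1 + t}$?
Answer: $-537854 + 39564 \sqrt{3} \approx -4.6933 \cdot 10^{5}$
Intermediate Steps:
$E{\left(t \right)} = -2 + \sqrt{1 + t}$
$r{\left(q,u \right)} = 21$ ($r{\left(q,u \right)} = -14 + 7 \cdot 5 = -14 + 35 = 21$)
$z{\left(o,B \right)} = -45 + 21 \sqrt{1 + o}$ ($z{\left(o,B \right)} = 21 \left(-2 + \sqrt{1 + o}\right) - 3 = \left(-42 + 21 \sqrt{1 + o}\right) - 3 = -45 + 21 \sqrt{1 + o}$)
$- 157 z{\left(11,-10 \right)} \left(-6\right) - 495464 = - 157 \left(-45 + 21 \sqrt{1 + 11}\right) \left(-6\right) - 495464 = - 157 \left(-45 + 21 \sqrt{12}\right) \left(-6\right) - 495464 = - 157 \left(-45 + 21 \cdot 2 \sqrt{3}\right) \left(-6\right) - 495464 = - 157 \left(-45 + 42 \sqrt{3}\right) \left(-6\right) - 495464 = \left(7065 - 6594 \sqrt{3}\right) \left(-6\right) - 495464 = \left(-42390 + 39564 \sqrt{3}\right) - 495464 = -537854 + 39564 \sqrt{3}$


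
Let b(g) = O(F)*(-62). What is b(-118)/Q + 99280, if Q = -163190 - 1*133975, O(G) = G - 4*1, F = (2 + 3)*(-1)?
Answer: 9834180214/99055 ≈ 99280.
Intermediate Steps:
F = -5 (F = 5*(-1) = -5)
O(G) = -4 + G (O(G) = G - 4 = -4 + G)
b(g) = 558 (b(g) = (-4 - 5)*(-62) = -9*(-62) = 558)
Q = -297165 (Q = -163190 - 133975 = -297165)
b(-118)/Q + 99280 = 558/(-297165) + 99280 = 558*(-1/297165) + 99280 = -186/99055 + 99280 = 9834180214/99055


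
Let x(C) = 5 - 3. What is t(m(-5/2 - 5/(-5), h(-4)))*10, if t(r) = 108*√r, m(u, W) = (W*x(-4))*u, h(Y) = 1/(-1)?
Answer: 1080*√3 ≈ 1870.6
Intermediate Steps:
h(Y) = -1
x(C) = 2
m(u, W) = 2*W*u (m(u, W) = (W*2)*u = (2*W)*u = 2*W*u)
t(m(-5/2 - 5/(-5), h(-4)))*10 = (108*√(2*(-1)*(-5/2 - 5/(-5))))*10 = (108*√(2*(-1)*(-5*½ - 5*(-⅕))))*10 = (108*√(2*(-1)*(-5/2 + 1)))*10 = (108*√(2*(-1)*(-3/2)))*10 = (108*√3)*10 = 1080*√3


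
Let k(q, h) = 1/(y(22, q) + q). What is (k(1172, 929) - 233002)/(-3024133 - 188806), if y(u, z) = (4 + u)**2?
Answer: 430587695/5937511272 ≈ 0.072520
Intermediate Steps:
k(q, h) = 1/(676 + q) (k(q, h) = 1/((4 + 22)**2 + q) = 1/(26**2 + q) = 1/(676 + q))
(k(1172, 929) - 233002)/(-3024133 - 188806) = (1/(676 + 1172) - 233002)/(-3024133 - 188806) = (1/1848 - 233002)/(-3212939) = (1/1848 - 233002)*(-1/3212939) = -430587695/1848*(-1/3212939) = 430587695/5937511272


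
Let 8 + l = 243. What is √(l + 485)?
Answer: 12*√5 ≈ 26.833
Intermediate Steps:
l = 235 (l = -8 + 243 = 235)
√(l + 485) = √(235 + 485) = √720 = 12*√5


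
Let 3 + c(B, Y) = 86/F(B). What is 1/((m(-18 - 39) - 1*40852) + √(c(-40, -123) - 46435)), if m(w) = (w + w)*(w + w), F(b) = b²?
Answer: -22284800/620802539157 - 20*I*√74300714/620802539157 ≈ -3.5897e-5 - 2.777e-7*I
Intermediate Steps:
m(w) = 4*w² (m(w) = (2*w)*(2*w) = 4*w²)
c(B, Y) = -3 + 86/B² (c(B, Y) = -3 + 86/(B²) = -3 + 86/B²)
1/((m(-18 - 39) - 1*40852) + √(c(-40, -123) - 46435)) = 1/((4*(-18 - 39)² - 1*40852) + √((-3 + 86/(-40)²) - 46435)) = 1/((4*(-57)² - 40852) + √((-3 + 86*(1/1600)) - 46435)) = 1/((4*3249 - 40852) + √((-3 + 43/800) - 46435)) = 1/((12996 - 40852) + √(-2357/800 - 46435)) = 1/(-27856 + √(-37150357/800)) = 1/(-27856 + I*√74300714/40)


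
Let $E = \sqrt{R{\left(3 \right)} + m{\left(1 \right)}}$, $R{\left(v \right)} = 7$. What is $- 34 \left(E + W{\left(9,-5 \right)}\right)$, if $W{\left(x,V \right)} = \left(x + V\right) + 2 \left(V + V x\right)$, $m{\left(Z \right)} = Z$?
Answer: $3264 - 68 \sqrt{2} \approx 3167.8$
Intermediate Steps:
$W{\left(x,V \right)} = x + 3 V + 2 V x$ ($W{\left(x,V \right)} = \left(V + x\right) + \left(2 V + 2 V x\right) = x + 3 V + 2 V x$)
$E = 2 \sqrt{2}$ ($E = \sqrt{7 + 1} = \sqrt{8} = 2 \sqrt{2} \approx 2.8284$)
$- 34 \left(E + W{\left(9,-5 \right)}\right) = - 34 \left(2 \sqrt{2} + \left(9 + 3 \left(-5\right) + 2 \left(-5\right) 9\right)\right) = - 34 \left(2 \sqrt{2} - 96\right) = - 34 \left(-96 + 2 \sqrt{2}\right) = 3264 - 68 \sqrt{2}$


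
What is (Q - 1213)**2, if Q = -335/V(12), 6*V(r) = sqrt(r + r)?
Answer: 3279413/2 + 406355*sqrt(6) ≈ 2.6351e+6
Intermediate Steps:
V(r) = sqrt(2)*sqrt(r)/6 (V(r) = sqrt(r + r)/6 = sqrt(2*r)/6 = (sqrt(2)*sqrt(r))/6 = sqrt(2)*sqrt(r)/6)
Q = -335*sqrt(6)/2 ≈ -410.29
(Q - 1213)**2 = (-335*sqrt(6)/2 - 1213)**2 = (-1213 - 335*sqrt(6)/2)**2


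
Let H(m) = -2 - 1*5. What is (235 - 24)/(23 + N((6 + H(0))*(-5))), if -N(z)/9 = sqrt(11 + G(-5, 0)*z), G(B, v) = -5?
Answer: 4853/1663 + 1899*I*sqrt(14)/1663 ≈ 2.9182 + 4.2726*I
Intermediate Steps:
H(m) = -7 (H(m) = -2 - 5 = -7)
N(z) = -9*sqrt(11 - 5*z)
(235 - 24)/(23 + N((6 + H(0))*(-5))) = (235 - 24)/(23 - 9*sqrt(11 - 5*(6 - 7)*(-5))) = 211/(23 - 9*sqrt(11 - (-5)*(-5))) = 211/(23 - 9*sqrt(11 - 5*5)) = 211/(23 - 9*sqrt(11 - 25)) = 211/(23 - 9*I*sqrt(14))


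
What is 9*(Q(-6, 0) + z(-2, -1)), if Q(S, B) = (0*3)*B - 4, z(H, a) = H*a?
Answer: -18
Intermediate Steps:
Q(S, B) = -4 (Q(S, B) = 0*B - 4 = 0 - 4 = -4)
9*(Q(-6, 0) + z(-2, -1)) = 9*(-4 - 2*(-1)) = 9*(-4 + 2) = 9*(-2) = -18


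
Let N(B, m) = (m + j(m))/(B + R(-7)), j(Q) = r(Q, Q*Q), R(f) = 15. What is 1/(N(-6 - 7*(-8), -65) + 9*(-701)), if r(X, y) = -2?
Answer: -65/410152 ≈ -0.00015848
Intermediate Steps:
j(Q) = -2
N(B, m) = (-2 + m)/(15 + B) (N(B, m) = (m - 2)/(B + 15) = (-2 + m)/(15 + B))
1/(N(-6 - 7*(-8), -65) + 9*(-701)) = 1/((-2 - 65)/(15 + (-6 - 7*(-8))) + 9*(-701)) = 1/(-67/(15 + (-6 + 56)) - 6309) = 1/(-67/(15 + 50) - 6309) = 1/(-67/65 - 6309) = 1/(-410152/65) = -65/410152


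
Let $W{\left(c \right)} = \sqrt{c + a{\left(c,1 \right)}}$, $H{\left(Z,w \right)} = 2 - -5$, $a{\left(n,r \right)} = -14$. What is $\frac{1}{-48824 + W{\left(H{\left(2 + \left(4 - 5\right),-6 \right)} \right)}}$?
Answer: $- \frac{48824}{2383782983} - \frac{i \sqrt{7}}{2383782983} \approx -2.0482 \cdot 10^{-5} - 1.1099 \cdot 10^{-9} i$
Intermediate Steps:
$H{\left(Z,w \right)} = 7$ ($H{\left(Z,w \right)} = 2 + 5 = 7$)
$W{\left(c \right)} = \sqrt{-14 + c}$ ($W{\left(c \right)} = \sqrt{c - 14} = \sqrt{-14 + c}$)
$\frac{1}{-48824 + W{\left(H{\left(2 + \left(4 - 5\right),-6 \right)} \right)}} = \frac{1}{-48824 + \sqrt{-14 + 7}} = \frac{1}{-48824 + \sqrt{-7}} = \frac{1}{-48824 + i \sqrt{7}}$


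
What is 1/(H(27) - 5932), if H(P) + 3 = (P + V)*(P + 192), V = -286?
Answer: -1/62656 ≈ -1.5960e-5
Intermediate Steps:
H(P) = -3 + (-286 + P)*(192 + P) (H(P) = -3 + (P - 286)*(P + 192) = -3 + (-286 + P)*(192 + P))
1/(H(27) - 5932) = 1/((-54915 + 27² - 94*27) - 5932) = 1/((-54915 + 729 - 2538) - 5932) = 1/(-56724 - 5932) = 1/(-62656) = -1/62656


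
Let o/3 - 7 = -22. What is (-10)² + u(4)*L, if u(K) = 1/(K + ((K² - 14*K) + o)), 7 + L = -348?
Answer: 8455/81 ≈ 104.38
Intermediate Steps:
L = -355 (L = -7 - 348 = -355)
o = -45 (o = 21 + 3*(-22) = 21 - 66 = -45)
u(K) = 1/(-45 + K² - 13*K) (u(K) = 1/(K + ((K² - 14*K) - 45)) = 1/(K + (-45 + K² - 14*K)) = 1/(-45 + K² - 13*K))
(-10)² + u(4)*L = (-10)² - 355/(-45 + 4² - 13*4) = 100 - 355/(-45 + 16 - 52) = 100 - 355/(-81) = 100 - 1/81*(-355) = 100 + 355/81 = 8455/81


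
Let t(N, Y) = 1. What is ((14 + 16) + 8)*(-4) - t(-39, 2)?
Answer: -153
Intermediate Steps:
((14 + 16) + 8)*(-4) - t(-39, 2) = ((14 + 16) + 8)*(-4) - 1*1 = (30 + 8)*(-4) - 1 = 38*(-4) - 1 = -152 - 1 = -153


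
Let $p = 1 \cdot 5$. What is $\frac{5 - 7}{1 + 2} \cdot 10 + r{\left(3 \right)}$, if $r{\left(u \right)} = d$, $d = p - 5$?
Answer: $- \frac{20}{3} \approx -6.6667$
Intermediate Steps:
$p = 5$
$d = 0$ ($d = 5 - 5 = 0$)
$r{\left(u \right)} = 0$
$\frac{5 - 7}{1 + 2} \cdot 10 + r{\left(3 \right)} = \frac{5 - 7}{1 + 2} \cdot 10 + 0 = - \frac{2}{3} \cdot 10 + 0 = \left(-2\right) \frac{1}{3} \cdot 10 + 0 = \left(- \frac{2}{3}\right) 10 + 0 = - \frac{20}{3} + 0 = - \frac{20}{3}$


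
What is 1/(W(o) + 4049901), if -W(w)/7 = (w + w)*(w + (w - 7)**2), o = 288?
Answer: -1/315482067 ≈ -3.1698e-9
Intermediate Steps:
W(w) = -14*w*(w + (-7 + w)**2) (W(w) = -7*(w + w)*(w + (w - 7)**2) = -7*2*w*(w + (-7 + w)**2) = -14*w*(w + (-7 + w)**2))
1/(W(o) + 4049901) = 1/(-14*288*(288 + (-7 + 288)**2) + 4049901) = 1/(-14*288*(288 + 281**2) + 4049901) = 1/(-14*288*(288 + 78961) + 4049901) = 1/(-14*288*79249 + 4049901) = 1/(-319531968 + 4049901) = 1/(-315482067) = -1/315482067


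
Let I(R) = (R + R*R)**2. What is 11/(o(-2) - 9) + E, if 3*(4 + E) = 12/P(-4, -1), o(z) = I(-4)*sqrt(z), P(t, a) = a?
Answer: -36947/4617 - 176*I*sqrt(2)/4617 ≈ -8.0024 - 0.05391*I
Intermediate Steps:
I(R) = (R + R**2)**2
o(z) = 144*sqrt(z) (o(z) = ((-4)**2*(1 - 4)**2)*sqrt(z) = (16*(-3)**2)*sqrt(z) = (16*9)*sqrt(z) = 144*sqrt(z))
E = -8 (E = -4 + (12/(-1))/3 = -4 + (12*(-1))/3 = -4 + (1/3)*(-12) = -4 - 4 = -8)
11/(o(-2) - 9) + E = 11/(144*sqrt(-2) - 9) - 8 = 11/(144*(I*sqrt(2)) - 9) - 8 = 11/(144*I*sqrt(2) - 9) - 8 = 11/(-9 + 144*I*sqrt(2)) - 8 = -8 + 11/(-9 + 144*I*sqrt(2))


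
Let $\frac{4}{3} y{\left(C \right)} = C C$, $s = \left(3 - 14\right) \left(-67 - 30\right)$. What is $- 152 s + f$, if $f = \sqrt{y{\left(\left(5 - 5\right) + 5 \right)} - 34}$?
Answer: $-162184 + \frac{i \sqrt{61}}{2} \approx -1.6218 \cdot 10^{5} + 3.9051 i$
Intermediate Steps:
$s = 1067$ ($s = \left(-11\right) \left(-97\right) = 1067$)
$y{\left(C \right)} = \frac{3 C^{2}}{4}$ ($y{\left(C \right)} = \frac{3 C C}{4} = \frac{3 C^{2}}{4}$)
$f = \frac{i \sqrt{61}}{2}$ ($f = \sqrt{\frac{3 \left(\left(5 - 5\right) + 5\right)^{2}}{4} - 34} = \sqrt{\frac{3 \left(0 + 5\right)^{2}}{4} - 34} = \sqrt{\frac{3 \cdot 5^{2}}{4} - 34} = \sqrt{\frac{3}{4} \cdot 25 - 34} = \sqrt{\frac{75}{4} - 34} = \sqrt{- \frac{61}{4}} = \frac{i \sqrt{61}}{2} \approx 3.9051 i$)
$- 152 s + f = \left(-152\right) 1067 + \frac{i \sqrt{61}}{2} = -162184 + \frac{i \sqrt{61}}{2}$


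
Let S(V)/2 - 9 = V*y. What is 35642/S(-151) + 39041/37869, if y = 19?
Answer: -3332581/640860 ≈ -5.2002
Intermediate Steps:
S(V) = 18 + 38*V (S(V) = 18 + 2*(V*19) = 18 + 2*(19*V) = 18 + 38*V)
35642/S(-151) + 39041/37869 = 35642/(18 + 38*(-151)) + 39041/37869 = 35642/(18 - 5738) + 39041*(1/37869) = 35642/(-5720) + 39041/37869 = 35642*(-1/5720) + 39041/37869 = -17821/2860 + 39041/37869 = -3332581/640860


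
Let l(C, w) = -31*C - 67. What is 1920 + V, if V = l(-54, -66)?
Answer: 3527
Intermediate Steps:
l(C, w) = -67 - 31*C
V = 1607 (V = -67 - 31*(-54) = -67 + 1674 = 1607)
1920 + V = 1920 + 1607 = 3527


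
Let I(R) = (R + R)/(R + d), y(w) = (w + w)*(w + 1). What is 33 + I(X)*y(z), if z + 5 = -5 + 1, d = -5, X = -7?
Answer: 201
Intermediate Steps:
z = -9 (z = -5 + (-5 + 1) = -5 - 4 = -9)
y(w) = 2*w*(1 + w) (y(w) = (2*w)*(1 + w) = 2*w*(1 + w))
I(R) = 2*R/(-5 + R) (I(R) = (R + R)/(R - 5) = (2*R)/(-5 + R) = 2*R/(-5 + R))
33 + I(X)*y(z) = 33 + (2*(-7)/(-5 - 7))*(2*(-9)*(1 - 9)) = 33 + (2*(-7)/(-12))*(2*(-9)*(-8)) = 33 + (2*(-7)*(-1/12))*144 = 33 + (7/6)*144 = 33 + 168 = 201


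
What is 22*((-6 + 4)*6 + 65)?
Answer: 1166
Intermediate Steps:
22*((-6 + 4)*6 + 65) = 22*(-2*6 + 65) = 22*(-12 + 65) = 22*53 = 1166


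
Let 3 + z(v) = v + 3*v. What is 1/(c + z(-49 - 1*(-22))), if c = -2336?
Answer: -1/2447 ≈ -0.00040866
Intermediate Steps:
z(v) = -3 + 4*v (z(v) = -3 + (v + 3*v) = -3 + 4*v)
1/(c + z(-49 - 1*(-22))) = 1/(-2336 + (-3 + 4*(-49 - 1*(-22)))) = 1/(-2336 + (-3 + 4*(-49 + 22))) = 1/(-2336 + (-3 + 4*(-27))) = 1/(-2336 + (-3 - 108)) = 1/(-2336 - 111) = 1/(-2447) = -1/2447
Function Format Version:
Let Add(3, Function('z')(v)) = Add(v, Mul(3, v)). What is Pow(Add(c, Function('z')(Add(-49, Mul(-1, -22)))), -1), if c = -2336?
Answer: Rational(-1, 2447) ≈ -0.00040866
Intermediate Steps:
Function('z')(v) = Add(-3, Mul(4, v)) (Function('z')(v) = Add(-3, Add(v, Mul(3, v))) = Add(-3, Mul(4, v)))
Pow(Add(c, Function('z')(Add(-49, Mul(-1, -22)))), -1) = Pow(Add(-2336, Add(-3, Mul(4, Add(-49, Mul(-1, -22))))), -1) = Pow(Add(-2336, Add(-3, Mul(4, Add(-49, 22)))), -1) = Pow(Add(-2336, Add(-3, Mul(4, -27))), -1) = Pow(Add(-2336, Add(-3, -108)), -1) = Pow(Add(-2336, -111), -1) = Pow(-2447, -1) = Rational(-1, 2447)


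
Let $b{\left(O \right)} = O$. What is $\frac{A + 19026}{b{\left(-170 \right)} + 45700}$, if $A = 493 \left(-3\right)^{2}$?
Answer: $\frac{23463}{45530} \approx 0.51533$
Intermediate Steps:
$A = 4437$ ($A = 493 \cdot 9 = 4437$)
$\frac{A + 19026}{b{\left(-170 \right)} + 45700} = \frac{4437 + 19026}{-170 + 45700} = \frac{23463}{45530}$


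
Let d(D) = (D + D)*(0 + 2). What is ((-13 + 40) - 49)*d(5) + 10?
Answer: -430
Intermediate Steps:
d(D) = 4*D (d(D) = (2*D)*2 = 4*D)
((-13 + 40) - 49)*d(5) + 10 = ((-13 + 40) - 49)*(4*5) + 10 = (27 - 49)*20 + 10 = -22*20 + 10 = -440 + 10 = -430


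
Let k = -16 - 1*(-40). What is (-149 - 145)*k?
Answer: -7056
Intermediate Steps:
k = 24 (k = -16 + 40 = 24)
(-149 - 145)*k = (-149 - 145)*24 = -294*24 = -7056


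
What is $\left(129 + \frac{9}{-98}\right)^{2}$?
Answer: $\frac{159592689}{9604} \approx 16617.0$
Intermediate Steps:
$\left(129 + \frac{9}{-98}\right)^{2} = \left(129 + 9 \left(- \frac{1}{98}\right)\right)^{2} = \left(129 - \frac{9}{98}\right)^{2} = \left(\frac{12633}{98}\right)^{2} = \frac{159592689}{9604}$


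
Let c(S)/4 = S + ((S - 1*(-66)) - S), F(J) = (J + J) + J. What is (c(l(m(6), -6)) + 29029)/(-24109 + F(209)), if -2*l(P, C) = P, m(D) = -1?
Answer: -29295/23482 ≈ -1.2476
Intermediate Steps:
l(P, C) = -P/2
F(J) = 3*J (F(J) = 2*J + J = 3*J)
c(S) = 264 + 4*S (c(S) = 4*(S + ((S - 1*(-66)) - S)) = 4*(S + ((S + 66) - S)) = 4*(S + ((66 + S) - S)) = 4*(S + 66) = 4*(66 + S) = 264 + 4*S)
(c(l(m(6), -6)) + 29029)/(-24109 + F(209)) = ((264 + 4*(-½*(-1))) + 29029)/(-24109 + 3*209) = ((264 + 4*(½)) + 29029)/(-24109 + 627) = ((264 + 2) + 29029)/(-23482) = (266 + 29029)*(-1/23482) = 29295*(-1/23482) = -29295/23482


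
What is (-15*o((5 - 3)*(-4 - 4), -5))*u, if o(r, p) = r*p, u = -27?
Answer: 32400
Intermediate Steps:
o(r, p) = p*r
(-15*o((5 - 3)*(-4 - 4), -5))*u = -(-75)*(5 - 3)*(-4 - 4)*(-27) = -(-75)*2*(-8)*(-27) = -(-75)*(-16)*(-27) = -15*80*(-27) = -1200*(-27) = 32400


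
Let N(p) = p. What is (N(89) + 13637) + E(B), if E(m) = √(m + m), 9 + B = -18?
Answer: 13726 + 3*I*√6 ≈ 13726.0 + 7.3485*I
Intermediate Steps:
B = -27 (B = -9 - 18 = -27)
E(m) = √2*√m (E(m) = √(2*m) = √2*√m)
(N(89) + 13637) + E(B) = (89 + 13637) + √2*√(-27) = 13726 + √2*(3*I*√3) = 13726 + 3*I*√6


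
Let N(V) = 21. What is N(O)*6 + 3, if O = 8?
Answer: 129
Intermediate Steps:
N(O)*6 + 3 = 21*6 + 3 = 126 + 3 = 129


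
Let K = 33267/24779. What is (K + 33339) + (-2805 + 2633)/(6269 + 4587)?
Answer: 2242143838975/67250206 ≈ 33340.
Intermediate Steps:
K = 33267/24779 (K = 33267*(1/24779) = 33267/24779 ≈ 1.3425)
(K + 33339) + (-2805 + 2633)/(6269 + 4587) = (33267/24779 + 33339) + (-2805 + 2633)/(6269 + 4587) = 826140348/24779 - 172/10856 = 826140348/24779 - 172*1/10856 = 826140348/24779 - 43/2714 = 2242143838975/67250206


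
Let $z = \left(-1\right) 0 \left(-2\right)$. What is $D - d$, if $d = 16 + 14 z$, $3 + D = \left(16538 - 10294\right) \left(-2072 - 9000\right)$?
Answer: $-69133587$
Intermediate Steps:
$z = 0$ ($z = 0 \left(-2\right) = 0$)
$D = -69133571$ ($D = -3 + \left(16538 - 10294\right) \left(-2072 - 9000\right) = -3 + 6244 \left(-11072\right) = -3 - 69133568 = -69133571$)
$d = 16$ ($d = 16 + 14 \cdot 0 = 16 + 0 = 16$)
$D - d = -69133571 - 16 = -69133587$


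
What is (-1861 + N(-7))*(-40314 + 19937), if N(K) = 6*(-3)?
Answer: 38288383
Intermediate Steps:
N(K) = -18
(-1861 + N(-7))*(-40314 + 19937) = (-1861 - 18)*(-40314 + 19937) = -1879*(-20377) = 38288383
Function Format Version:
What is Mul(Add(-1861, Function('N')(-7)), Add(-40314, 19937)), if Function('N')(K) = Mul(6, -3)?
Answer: 38288383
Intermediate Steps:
Function('N')(K) = -18
Mul(Add(-1861, Function('N')(-7)), Add(-40314, 19937)) = Mul(Add(-1861, -18), Add(-40314, 19937)) = Mul(-1879, -20377) = 38288383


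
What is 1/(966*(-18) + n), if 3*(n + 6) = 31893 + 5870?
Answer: -3/14419 ≈ -0.00020806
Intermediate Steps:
n = 37745/3 (n = -6 + (31893 + 5870)/3 = -6 + (⅓)*37763 = -6 + 37763/3 = 37745/3 ≈ 12582.)
1/(966*(-18) + n) = 1/(966*(-18) + 37745/3) = 1/(-17388 + 37745/3) = 1/(-14419/3) = -3/14419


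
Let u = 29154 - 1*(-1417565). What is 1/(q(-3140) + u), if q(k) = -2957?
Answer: 1/1443762 ≈ 6.9263e-7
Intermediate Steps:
u = 1446719 (u = 29154 + 1417565 = 1446719)
1/(q(-3140) + u) = 1/(-2957 + 1446719) = 1/1443762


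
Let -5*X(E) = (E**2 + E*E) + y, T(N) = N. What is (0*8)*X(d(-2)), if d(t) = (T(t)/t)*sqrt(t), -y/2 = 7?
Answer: 0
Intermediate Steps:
y = -14 (y = -2*7 = -14)
d(t) = sqrt(t) (d(t) = (t/t)*sqrt(t) = 1*sqrt(t) = sqrt(t))
X(E) = 14/5 - 2*E**2/5 (X(E) = -((E**2 + E*E) - 14)/5 = -((E**2 + E**2) - 14)/5 = -(2*E**2 - 14)/5 = -(-14 + 2*E**2)/5 = 14/5 - 2*E**2/5)
(0*8)*X(d(-2)) = (0*8)*(14/5 - 2*(sqrt(-2))**2/5) = 0*(14/5 - 2*(I*sqrt(2))**2/5) = 0*(14/5 - 2/5*(-2)) = 0*(14/5 + 4/5) = 0*(18/5) = 0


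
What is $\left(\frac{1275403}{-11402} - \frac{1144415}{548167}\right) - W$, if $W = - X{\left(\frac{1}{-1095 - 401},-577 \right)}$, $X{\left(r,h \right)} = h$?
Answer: $- \frac{4318547933449}{6250200134} \approx -690.95$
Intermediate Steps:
$W = 577$ ($W = \left(-1\right) \left(-577\right) = 577$)
$\left(\frac{1275403}{-11402} - \frac{1144415}{548167}\right) - W = \left(\frac{1275403}{-11402} - \frac{1144415}{548167}\right) - 577 = \left(1275403 \left(- \frac{1}{11402}\right) - \frac{1144415}{548167}\right) - 577 = \left(- \frac{1275403}{11402} - \frac{1144415}{548167}\right) - 577 = - \frac{712182456131}{6250200134} - 577 = - \frac{4318547933449}{6250200134}$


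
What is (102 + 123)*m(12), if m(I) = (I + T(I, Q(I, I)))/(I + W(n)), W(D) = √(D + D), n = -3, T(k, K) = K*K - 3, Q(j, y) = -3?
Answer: 324 - 27*I*√6 ≈ 324.0 - 66.136*I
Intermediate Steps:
T(k, K) = -3 + K² (T(k, K) = K² - 3 = -3 + K²)
W(D) = √2*√D (W(D) = √(2*D) = √2*√D)
m(I) = (6 + I)/(I + I*√6) (m(I) = (I + (-3 + (-3)²))/(I + √2*√(-3)) = (I + (-3 + 9))/(I + √2*(I*√3)) = (I + 6)/(I + I*√6) = (6 + I)/(I + I*√6))
(102 + 123)*m(12) = (102 + 123)*((6 + 12)/(12 + I*√6)) = 225*(18/(12 + I*√6)) = 4050/(12 + I*√6)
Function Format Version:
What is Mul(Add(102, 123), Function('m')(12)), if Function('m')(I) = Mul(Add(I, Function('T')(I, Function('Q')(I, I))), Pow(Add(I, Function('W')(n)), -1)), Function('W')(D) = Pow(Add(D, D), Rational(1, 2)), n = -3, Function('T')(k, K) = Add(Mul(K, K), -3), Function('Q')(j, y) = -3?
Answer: Add(324, Mul(-27, I, Pow(6, Rational(1, 2)))) ≈ Add(324.00, Mul(-66.136, I))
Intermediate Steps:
Function('T')(k, K) = Add(-3, Pow(K, 2)) (Function('T')(k, K) = Add(Pow(K, 2), -3) = Add(-3, Pow(K, 2)))
Function('W')(D) = Mul(Pow(2, Rational(1, 2)), Pow(D, Rational(1, 2))) (Function('W')(D) = Pow(Mul(2, D), Rational(1, 2)) = Mul(Pow(2, Rational(1, 2)), Pow(D, Rational(1, 2))))
Function('m')(I) = Mul(Pow(Add(I, Mul(I, Pow(6, Rational(1, 2)))), -1), Add(6, I)) (Function('m')(I) = Mul(Add(I, Add(-3, Pow(-3, 2))), Pow(Add(I, Mul(Pow(2, Rational(1, 2)), Pow(-3, Rational(1, 2)))), -1)) = Mul(Add(I, Add(-3, 9)), Pow(Add(I, Mul(Pow(2, Rational(1, 2)), Mul(I, Pow(3, Rational(1, 2))))), -1)) = Mul(Add(I, 6), Pow(Add(I, Mul(I, Pow(6, Rational(1, 2)))), -1)) = Mul(Add(6, I), Pow(Add(I, Mul(I, Pow(6, Rational(1, 2)))), -1)) = Mul(Pow(Add(I, Mul(I, Pow(6, Rational(1, 2)))), -1), Add(6, I)))
Mul(Add(102, 123), Function('m')(12)) = Mul(Add(102, 123), Mul(Pow(Add(12, Mul(I, Pow(6, Rational(1, 2)))), -1), Add(6, 12))) = Mul(225, Mul(Pow(Add(12, Mul(I, Pow(6, Rational(1, 2)))), -1), 18)) = Mul(225, Mul(18, Pow(Add(12, Mul(I, Pow(6, Rational(1, 2)))), -1))) = Mul(4050, Pow(Add(12, Mul(I, Pow(6, Rational(1, 2)))), -1))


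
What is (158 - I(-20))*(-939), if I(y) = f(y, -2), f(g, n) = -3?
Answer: -151179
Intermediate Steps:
I(y) = -3
(158 - I(-20))*(-939) = (158 - 1*(-3))*(-939) = (158 + 3)*(-939) = 161*(-939) = -151179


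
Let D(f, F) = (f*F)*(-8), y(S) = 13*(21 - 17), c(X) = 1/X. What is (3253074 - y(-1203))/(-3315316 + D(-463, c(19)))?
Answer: -30903709/31493650 ≈ -0.98127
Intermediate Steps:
y(S) = 52 (y(S) = 13*4 = 52)
D(f, F) = -8*F*f (D(f, F) = (F*f)*(-8) = -8*F*f)
(3253074 - y(-1203))/(-3315316 + D(-463, c(19))) = (3253074 - 1*52)/(-3315316 - 8*(-463)/19) = (3253074 - 52)/(-3315316 - 8*1/19*(-463)) = 3253022/(-3315316 + 3704/19) = 3253022/(-62987300/19) = 3253022*(-19/62987300) = -30903709/31493650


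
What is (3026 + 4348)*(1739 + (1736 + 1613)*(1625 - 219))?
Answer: 34734732942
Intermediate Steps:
(3026 + 4348)*(1739 + (1736 + 1613)*(1625 - 219)) = 7374*(1739 + 3349*1406) = 7374*(1739 + 4708694) = 7374*4710433 = 34734732942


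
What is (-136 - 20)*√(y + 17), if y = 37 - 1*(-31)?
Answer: -156*√85 ≈ -1438.2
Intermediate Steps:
y = 68 (y = 37 + 31 = 68)
(-136 - 20)*√(y + 17) = (-136 - 20)*√(68 + 17) = -156*√85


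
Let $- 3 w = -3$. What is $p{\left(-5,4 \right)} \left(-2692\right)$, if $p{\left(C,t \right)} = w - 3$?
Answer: $5384$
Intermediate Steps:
$w = 1$ ($w = \left(- \frac{1}{3}\right) \left(-3\right) = 1$)
$p{\left(C,t \right)} = -2$ ($p{\left(C,t \right)} = 1 - 3 = -2$)
$p{\left(-5,4 \right)} \left(-2692\right) = \left(-2\right) \left(-2692\right) = 5384$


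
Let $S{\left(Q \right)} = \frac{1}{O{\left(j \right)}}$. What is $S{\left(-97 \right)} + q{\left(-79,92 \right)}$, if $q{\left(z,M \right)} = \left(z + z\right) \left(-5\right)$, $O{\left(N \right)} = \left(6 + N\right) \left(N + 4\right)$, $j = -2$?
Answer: $\frac{6321}{8} \approx 790.13$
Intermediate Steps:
$O{\left(N \right)} = \left(4 + N\right) \left(6 + N\right)$ ($O{\left(N \right)} = \left(6 + N\right) \left(4 + N\right) = \left(4 + N\right) \left(6 + N\right)$)
$q{\left(z,M \right)} = - 10 z$ ($q{\left(z,M \right)} = 2 z \left(-5\right) = - 10 z$)
$S{\left(Q \right)} = \frac{1}{8}$ ($S{\left(Q \right)} = \frac{1}{24 + \left(-2\right)^{2} + 10 \left(-2\right)} = \frac{1}{24 + 4 - 20} = \frac{1}{8}$)
$S{\left(-97 \right)} + q{\left(-79,92 \right)} = \frac{1}{8} - -790 = \frac{1}{8} + 790 = \frac{6321}{8}$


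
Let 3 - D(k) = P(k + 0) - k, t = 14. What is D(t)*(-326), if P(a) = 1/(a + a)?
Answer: -77425/14 ≈ -5530.4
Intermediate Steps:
P(a) = 1/(2*a)
D(k) = 3 + k - 1/(2*k) (D(k) = 3 - (1/(2*(k + 0)) - k) = 3 - (1/(2*k) - k) = 3 + (k - 1/(2*k)) = 3 + k - 1/(2*k))
D(t)*(-326) = (3 + 14 - ½/14)*(-326) = (3 + 14 - ½*1/14)*(-326) = (3 + 14 - 1/28)*(-326) = (475/28)*(-326) = -77425/14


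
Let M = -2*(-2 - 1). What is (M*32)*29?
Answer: 5568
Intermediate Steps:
M = 6 (M = -2*(-3) = 6)
(M*32)*29 = (6*32)*29 = 192*29 = 5568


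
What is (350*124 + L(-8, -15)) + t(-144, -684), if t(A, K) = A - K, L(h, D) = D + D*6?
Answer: 43835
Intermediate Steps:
L(h, D) = 7*D (L(h, D) = D + 6*D = 7*D)
(350*124 + L(-8, -15)) + t(-144, -684) = (350*124 + 7*(-15)) + (-144 - 1*(-684)) = (43400 - 105) + (-144 + 684) = 43295 + 540 = 43835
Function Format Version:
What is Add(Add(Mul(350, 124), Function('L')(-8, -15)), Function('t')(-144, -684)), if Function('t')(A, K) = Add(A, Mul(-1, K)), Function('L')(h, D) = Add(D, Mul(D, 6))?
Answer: 43835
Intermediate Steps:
Function('L')(h, D) = Mul(7, D) (Function('L')(h, D) = Add(D, Mul(6, D)) = Mul(7, D))
Add(Add(Mul(350, 124), Function('L')(-8, -15)), Function('t')(-144, -684)) = Add(Add(Mul(350, 124), Mul(7, -15)), Add(-144, Mul(-1, -684))) = Add(Add(43400, -105), Add(-144, 684)) = Add(43295, 540) = 43835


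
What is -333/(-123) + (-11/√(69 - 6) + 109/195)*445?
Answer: 402070/1599 - 4895*√7/21 ≈ -365.26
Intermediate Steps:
-333/(-123) + (-11/√(69 - 6) + 109/195)*445 = -333*(-1/123) + (-11*√7/21 + 109*(1/195))*445 = 111/41 + (-11*√7/21 + 109/195)*445 = 111/41 + (109/195 - 11*√7/21)*445 = 111/41 + (9701/39 - 4895*√7/21) = 402070/1599 - 4895*√7/21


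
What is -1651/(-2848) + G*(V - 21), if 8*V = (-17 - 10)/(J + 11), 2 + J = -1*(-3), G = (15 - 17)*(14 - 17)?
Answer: -362003/2848 ≈ -127.11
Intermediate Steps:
G = 6 (G = -2*(-3) = 6)
J = 1 (J = -2 - 1*(-3) = -2 + 3 = 1)
V = -9/32 (V = ((-17 - 10)/(1 + 11))/8 = (-27/12)/8 = (-27*1/12)/8 = (⅛)*(-9/4) = -9/32 ≈ -0.28125)
-1651/(-2848) + G*(V - 21) = -1651/(-2848) + 6*(-9/32 - 21) = -1651*(-1/2848) + 6*(-681/32) = 1651/2848 - 2043/16 = -362003/2848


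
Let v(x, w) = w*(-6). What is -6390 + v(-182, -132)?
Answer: -5598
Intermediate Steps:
v(x, w) = -6*w
-6390 + v(-182, -132) = -6390 - 6*(-132) = -6390 + 792 = -5598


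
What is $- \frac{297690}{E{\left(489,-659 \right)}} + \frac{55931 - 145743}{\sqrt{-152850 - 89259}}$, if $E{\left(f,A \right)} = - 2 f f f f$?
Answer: $\frac{49615}{19059617547} + \frac{89812 i \sqrt{61}}{3843} \approx 2.6031 \cdot 10^{-6} + 182.53 i$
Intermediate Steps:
$E{\left(f,A \right)} = - 2 f^{4}$ ($E{\left(f,A \right)} = - 2 f f^{2} f = - 2 f f^{3} = - 2 f^{4}$)
$- \frac{297690}{E{\left(489,-659 \right)}} + \frac{55931 - 145743}{\sqrt{-152850 - 89259}} = - \frac{297690}{\left(-2\right) 489^{4}} + \frac{55931 - 145743}{\sqrt{-152850 - 89259}} = - \frac{297690}{\left(-2\right) 57178852641} - \frac{89812}{\sqrt{-242109}} = - \frac{297690}{-114357705282} - \frac{89812}{63 i \sqrt{61}} = \left(-297690\right) \left(- \frac{1}{114357705282}\right) - 89812 \left(- \frac{i \sqrt{61}}{3843}\right) = \frac{49615}{19059617547} + \frac{89812 i \sqrt{61}}{3843}$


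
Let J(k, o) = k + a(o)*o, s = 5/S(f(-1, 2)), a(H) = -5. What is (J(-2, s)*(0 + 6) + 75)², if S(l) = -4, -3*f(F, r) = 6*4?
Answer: 40401/4 ≈ 10100.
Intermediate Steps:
f(F, r) = -8 (f(F, r) = -2*4 = -⅓*24 = -8)
s = -5/4 (s = 5/(-4) = 5*(-¼) = -5/4 ≈ -1.2500)
J(k, o) = k - 5*o
(J(-2, s)*(0 + 6) + 75)² = ((-2 - 5*(-5/4))*(0 + 6) + 75)² = ((-2 + 25/4)*6 + 75)² = ((17/4)*6 + 75)² = (51/2 + 75)² = (201/2)² = 40401/4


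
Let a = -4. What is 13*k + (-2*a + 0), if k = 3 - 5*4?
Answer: -213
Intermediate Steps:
k = -17 (k = 3 - 20 = -17)
13*k + (-2*a + 0) = 13*(-17) + (-2*(-4) + 0) = -221 + (8 + 0) = -221 + 8 = -213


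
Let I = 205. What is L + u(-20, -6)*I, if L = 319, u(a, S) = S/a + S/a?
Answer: 442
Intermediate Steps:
u(a, S) = 2*S/a
L + u(-20, -6)*I = 319 + (2*(-6)/(-20))*205 = 319 + (2*(-6)*(-1/20))*205 = 319 + (⅗)*205 = 319 + 123 = 442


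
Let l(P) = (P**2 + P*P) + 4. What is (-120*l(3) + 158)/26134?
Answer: -17/179 ≈ -0.094972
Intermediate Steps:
l(P) = 4 + 2*P**2 (l(P) = (P**2 + P**2) + 4 = 2*P**2 + 4 = 4 + 2*P**2)
(-120*l(3) + 158)/26134 = (-120*(4 + 2*3**2) + 158)/26134 = (-120*(4 + 2*9) + 158)*(1/26134) = (-120*(4 + 18) + 158)*(1/26134) = (-120*22 + 158)*(1/26134) = (-2640 + 158)*(1/26134) = -2482*1/26134 = -17/179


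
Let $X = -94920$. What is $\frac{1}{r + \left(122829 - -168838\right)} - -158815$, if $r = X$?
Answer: $\frac{31246374806}{196747} \approx 1.5882 \cdot 10^{5}$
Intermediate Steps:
$r = -94920$
$\frac{1}{r + \left(122829 - -168838\right)} - -158815 = \frac{1}{-94920 + \left(122829 - -168838\right)} - -158815 = \frac{1}{-94920 + \left(122829 + 168838\right)} + 158815 = \frac{1}{-94920 + 291667} + 158815 = \frac{1}{196747} + 158815 = \frac{31246374806}{196747}$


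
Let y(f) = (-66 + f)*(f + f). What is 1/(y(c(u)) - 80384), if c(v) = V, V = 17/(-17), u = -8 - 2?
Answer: -1/80250 ≈ -1.2461e-5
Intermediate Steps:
u = -10
V = -1 (V = 17*(-1/17) = -1)
c(v) = -1
y(f) = 2*f*(-66 + f) (y(f) = (-66 + f)*(2*f) = 2*f*(-66 + f))
1/(y(c(u)) - 80384) = 1/(2*(-1)*(-66 - 1) - 80384) = 1/(2*(-1)*(-67) - 80384) = 1/(134 - 80384) = 1/(-80250) = -1/80250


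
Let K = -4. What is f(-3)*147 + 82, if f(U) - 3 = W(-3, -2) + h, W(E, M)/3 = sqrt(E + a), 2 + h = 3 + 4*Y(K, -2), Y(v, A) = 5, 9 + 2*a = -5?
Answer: 3610 + 441*I*sqrt(10) ≈ 3610.0 + 1394.6*I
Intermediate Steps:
a = -7 (a = -9/2 + (1/2)*(-5) = -9/2 - 5/2 = -7)
h = 21 (h = -2 + (3 + 4*5) = -2 + (3 + 20) = -2 + 23 = 21)
W(E, M) = 3*sqrt(-7 + E) (W(E, M) = 3*sqrt(E - 7) = 3*sqrt(-7 + E))
f(U) = 24 + 3*I*sqrt(10) (f(U) = 3 + (3*sqrt(-7 - 3) + 21) = 3 + (3*sqrt(-10) + 21) = 3 + (3*(I*sqrt(10)) + 21) = 3 + (3*I*sqrt(10) + 21) = 3 + (21 + 3*I*sqrt(10)) = 24 + 3*I*sqrt(10))
f(-3)*147 + 82 = (24 + 3*I*sqrt(10))*147 + 82 = (3528 + 441*I*sqrt(10)) + 82 = 3610 + 441*I*sqrt(10)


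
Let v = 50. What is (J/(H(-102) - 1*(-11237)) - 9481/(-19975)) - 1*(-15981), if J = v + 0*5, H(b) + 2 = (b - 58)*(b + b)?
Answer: 112049722546/7011225 ≈ 15981.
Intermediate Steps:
H(b) = -2 + 2*b*(-58 + b) (H(b) = -2 + (b - 58)*(b + b) = -2 + (-58 + b)*(2*b) = -2 + 2*b*(-58 + b))
J = 50 (J = 50 + 0*5 = 50 + 0 = 50)
(J/(H(-102) - 1*(-11237)) - 9481/(-19975)) - 1*(-15981) = (50/((-2 - 116*(-102) + 2*(-102)²) - 1*(-11237)) - 9481/(-19975)) - 1*(-15981) = (50/((-2 + 11832 + 2*10404) + 11237) - 9481*(-1/19975)) + 15981 = (50/((-2 + 11832 + 20808) + 11237) + 9481/19975) + 15981 = (50/(32638 + 11237) + 9481/19975) + 15981 = (50/43875 + 9481/19975) + 15981 = (50*(1/43875) + 9481/19975) + 15981 = (2/1755 + 9481/19975) + 15981 = 3335821/7011225 + 15981 = 112049722546/7011225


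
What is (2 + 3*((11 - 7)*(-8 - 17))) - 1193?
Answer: -1491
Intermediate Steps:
(2 + 3*((11 - 7)*(-8 - 17))) - 1193 = (2 + 3*(4*(-25))) - 1193 = (2 + 3*(-100)) - 1193 = (2 - 300) - 1193 = -298 - 1193 = -1491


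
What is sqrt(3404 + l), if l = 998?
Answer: sqrt(4402) ≈ 66.348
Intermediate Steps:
sqrt(3404 + l) = sqrt(3404 + 998) = sqrt(4402)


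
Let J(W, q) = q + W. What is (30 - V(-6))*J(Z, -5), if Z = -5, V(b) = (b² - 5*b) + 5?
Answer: 410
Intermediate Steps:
V(b) = 5 + b² - 5*b
J(W, q) = W + q
(30 - V(-6))*J(Z, -5) = (30 - (5 + (-6)² - 5*(-6)))*(-5 - 5) = (30 - (5 + 36 + 30))*(-10) = (30 - 1*71)*(-10) = (30 - 71)*(-10) = -41*(-10) = 410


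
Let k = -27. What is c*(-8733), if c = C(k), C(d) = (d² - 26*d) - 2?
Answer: -12479457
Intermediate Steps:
C(d) = -2 + d² - 26*d
c = 1429 (c = -2 + (-27)² - 26*(-27) = -2 + 729 + 702 = 1429)
c*(-8733) = 1429*(-8733) = -12479457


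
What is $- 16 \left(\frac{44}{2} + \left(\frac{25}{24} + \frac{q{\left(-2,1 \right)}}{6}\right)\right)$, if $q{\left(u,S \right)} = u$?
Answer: $- \frac{1090}{3} \approx -363.33$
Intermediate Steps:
$- 16 \left(\frac{44}{2} + \left(\frac{25}{24} + \frac{q{\left(-2,1 \right)}}{6}\right)\right) = - 16 \left(\frac{44}{2} + \left(\frac{25}{24} - \frac{2}{6}\right)\right) = - 16 \left(44 \cdot \frac{1}{2} + \left(25 \cdot \frac{1}{24} - \frac{1}{3}\right)\right) = - 16 \left(22 + \left(\frac{25}{24} - \frac{1}{3}\right)\right) = - 16 \left(22 + \frac{17}{24}\right) = \left(-16\right) \frac{545}{24} = - \frac{1090}{3}$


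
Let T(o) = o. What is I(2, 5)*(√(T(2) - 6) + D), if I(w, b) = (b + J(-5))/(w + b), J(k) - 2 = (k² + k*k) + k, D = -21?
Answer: -156 + 104*I/7 ≈ -156.0 + 14.857*I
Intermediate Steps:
J(k) = 2 + k + 2*k² (J(k) = 2 + ((k² + k*k) + k) = 2 + ((k² + k²) + k) = 2 + (2*k² + k) = 2 + (k + 2*k²) = 2 + k + 2*k²)
I(w, b) = (47 + b)/(b + w) (I(w, b) = (b + (2 - 5 + 2*(-5)²))/(w + b) = (b + (2 - 5 + 2*25))/(b + w) = (b + (2 - 5 + 50))/(b + w) = (b + 47)/(b + w) = (47 + b)/(b + w))
I(2, 5)*(√(T(2) - 6) + D) = ((47 + 5)/(5 + 2))*(√(2 - 6) - 21) = (52/7)*(√(-4) - 21) = ((⅐)*52)*(2*I - 21) = 52*(-21 + 2*I)/7 = -156 + 104*I/7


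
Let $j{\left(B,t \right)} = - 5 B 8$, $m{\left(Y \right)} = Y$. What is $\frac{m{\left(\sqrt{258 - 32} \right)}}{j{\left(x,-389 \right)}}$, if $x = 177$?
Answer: $- \frac{\sqrt{226}}{7080} \approx -0.0021233$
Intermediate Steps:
$j{\left(B,t \right)} = - 40 B$
$\frac{m{\left(\sqrt{258 - 32} \right)}}{j{\left(x,-389 \right)}} = \frac{\sqrt{258 - 32}}{\left(-40\right) 177} = \frac{\sqrt{226}}{-7080} = \sqrt{226} \left(- \frac{1}{7080}\right) = - \frac{\sqrt{226}}{7080}$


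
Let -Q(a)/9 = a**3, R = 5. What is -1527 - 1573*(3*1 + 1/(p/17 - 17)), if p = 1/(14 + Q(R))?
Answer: -1975756429/321080 ≈ -6153.5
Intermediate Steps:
Q(a) = -9*a**3
p = -1/1111 (p = 1/(14 - 9*5**3) = 1/(14 - 9*125) = 1/(14 - 1125) = 1/(-1111) = -1/1111 ≈ -0.00090009)
-1527 - 1573*(3*1 + 1/(p/17 - 17)) = -1527 - 1573*(3*1 + 1/(-1/1111/17 - 17)) = -1527 - 1573*(3 + 1/(-1/1111*1/17 - 17)) = -1527 - 1573*(3 + 1/(-1/18887 - 17)) = -1527 - 1573*(3 + 1/(-321080/18887)) = -1527 - 1573*(3 - 18887/321080) = -1527 - 1573*944353/321080 = -1527 - 1485467269/321080 = -1975756429/321080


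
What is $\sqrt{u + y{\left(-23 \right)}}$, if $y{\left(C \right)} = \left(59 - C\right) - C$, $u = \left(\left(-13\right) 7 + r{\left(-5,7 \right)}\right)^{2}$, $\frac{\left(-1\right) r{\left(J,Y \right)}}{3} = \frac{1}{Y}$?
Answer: $\frac{\sqrt{414745}}{7} \approx 92.001$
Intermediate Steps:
$r{\left(J,Y \right)} = - \frac{3}{Y}$
$u = \frac{409600}{49}$ ($u = \left(\left(-13\right) 7 - \frac{3}{7}\right)^{2} = \left(-91 - \frac{3}{7}\right)^{2} = \left(- \frac{640}{7}\right)^{2} = \frac{409600}{49} \approx 8359.2$)
$y{\left(C \right)} = 59 - 2 C$
$\sqrt{u + y{\left(-23 \right)}} = \sqrt{\frac{409600}{49} + \left(59 - -46\right)} = \sqrt{\frac{409600}{49} + \left(59 + 46\right)} = \sqrt{\frac{409600}{49} + 105} = \sqrt{\frac{414745}{49}} = \frac{\sqrt{414745}}{7}$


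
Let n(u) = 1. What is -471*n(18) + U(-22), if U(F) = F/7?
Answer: -3319/7 ≈ -474.14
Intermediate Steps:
U(F) = F/7 (U(F) = F*(⅐) = F/7)
-471*n(18) + U(-22) = -471*1 + (⅐)*(-22) = -471 - 22/7 = -3319/7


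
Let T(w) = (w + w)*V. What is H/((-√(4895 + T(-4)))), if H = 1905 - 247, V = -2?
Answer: -1658*√4911/4911 ≈ -23.659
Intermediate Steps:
T(w) = -4*w (T(w) = (w + w)*(-2) = (2*w)*(-2) = -4*w)
H = 1658
H/((-√(4895 + T(-4)))) = 1658/((-√(4895 - 4*(-4)))) = 1658/((-√(4895 + 16))) = 1658/((-√4911)) = 1658*(-√4911/4911) = -1658*√4911/4911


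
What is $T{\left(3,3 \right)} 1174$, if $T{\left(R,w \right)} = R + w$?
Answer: $7044$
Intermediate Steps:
$T{\left(3,3 \right)} 1174 = \left(3 + 3\right) 1174 = 6 \cdot 1174 = 7044$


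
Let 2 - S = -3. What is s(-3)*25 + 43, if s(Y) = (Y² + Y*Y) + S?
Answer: 618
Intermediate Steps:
S = 5 (S = 2 - 1*(-3) = 2 + 3 = 5)
s(Y) = 5 + 2*Y² (s(Y) = (Y² + Y*Y) + 5 = (Y² + Y²) + 5 = 2*Y² + 5 = 5 + 2*Y²)
s(-3)*25 + 43 = (5 + 2*(-3)²)*25 + 43 = (5 + 2*9)*25 + 43 = (5 + 18)*25 + 43 = 23*25 + 43 = 575 + 43 = 618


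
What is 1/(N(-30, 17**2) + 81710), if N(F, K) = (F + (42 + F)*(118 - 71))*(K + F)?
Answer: 1/220016 ≈ 4.5451e-6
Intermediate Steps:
N(F, K) = (1974 + 48*F)*(F + K) (N(F, K) = (F + (42 + F)*47)*(F + K) = (F + (1974 + 47*F))*(F + K) = (1974 + 48*F)*(F + K))
1/(N(-30, 17**2) + 81710) = 1/((48*(-30)**2 + 1974*(-30) + 1974*17**2 + 48*(-30)*17**2) + 81710) = 1/((48*900 - 59220 + 1974*289 + 48*(-30)*289) + 81710) = 1/((43200 - 59220 + 570486 - 416160) + 81710) = 1/(138306 + 81710) = 1/220016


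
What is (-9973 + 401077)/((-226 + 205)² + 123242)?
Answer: 55872/17669 ≈ 3.1621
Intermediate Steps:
(-9973 + 401077)/((-226 + 205)² + 123242) = 391104/((-21)² + 123242) = 391104/(441 + 123242) = 391104/123683 = 391104*(1/123683) = 55872/17669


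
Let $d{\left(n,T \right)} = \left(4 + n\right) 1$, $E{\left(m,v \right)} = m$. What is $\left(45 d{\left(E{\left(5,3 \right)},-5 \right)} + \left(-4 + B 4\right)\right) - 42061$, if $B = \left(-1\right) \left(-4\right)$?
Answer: $-41644$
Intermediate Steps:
$B = 4$
$d{\left(n,T \right)} = 4 + n$
$\left(45 d{\left(E{\left(5,3 \right)},-5 \right)} + \left(-4 + B 4\right)\right) - 42061 = \left(45 \left(4 + 5\right) + \left(-4 + 4 \cdot 4\right)\right) - 42061 = \left(45 \cdot 9 + \left(-4 + 16\right)\right) - 42061 = \left(405 + 12\right) - 42061 = 417 - 42061 = -41644$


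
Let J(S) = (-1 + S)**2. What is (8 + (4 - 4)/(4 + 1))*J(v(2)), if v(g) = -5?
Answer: 288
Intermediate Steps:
(8 + (4 - 4)/(4 + 1))*J(v(2)) = (8 + (4 - 4)/(4 + 1))*(-1 - 5)**2 = (8 + 0/5)*(-6)**2 = (8 + 0*(1/5))*36 = (8 + 0)*36 = 8*36 = 288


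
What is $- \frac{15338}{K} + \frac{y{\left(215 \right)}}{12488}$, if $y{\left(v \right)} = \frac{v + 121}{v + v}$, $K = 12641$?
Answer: $- \frac{735342487}{606072745} \approx -1.2133$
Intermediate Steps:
$y{\left(v \right)} = \frac{121 + v}{2 v}$
$- \frac{15338}{K} + \frac{y{\left(215 \right)}}{12488} = - \frac{15338}{12641} + \frac{\frac{1}{2} \cdot \frac{1}{215} \left(121 + 215\right)}{12488} = \left(-15338\right) \frac{1}{12641} + \frac{1}{2} \cdot \frac{1}{215} \cdot 336 \cdot \frac{1}{12488} = - \frac{15338}{12641} + \frac{168}{215} \cdot \frac{1}{12488} = - \frac{15338}{12641} + \frac{3}{47945} = - \frac{735342487}{606072745}$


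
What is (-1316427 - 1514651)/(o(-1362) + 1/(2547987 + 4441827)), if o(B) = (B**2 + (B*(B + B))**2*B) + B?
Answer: 19788708639492/131042191793694905801843 ≈ 1.5101e-10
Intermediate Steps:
o(B) = B + B**2 + 4*B**5 (o(B) = (B**2 + (B*(2*B))**2*B) + B = (B**2 + (2*B**2)**2*B) + B = (B**2 + (4*B**4)*B) + B = (B**2 + 4*B**5) + B = B + B**2 + 4*B**5)
(-1316427 - 1514651)/(o(-1362) + 1/(2547987 + 4441827)) = (-1316427 - 1514651)/(-1362*(1 - 1362 + 4*(-1362)**4) + 1/(2547987 + 4441827)) = -2831078/(-1362*(1 - 1362 + 4*3441188241936) + 1/6989814) = -2831078/(-1362*(1 - 1362 + 13764752967744) + 1/6989814) = -2831078/(-1362*13764752966383 + 1/6989814) = -2831078/(-18747593540213646 + 1/6989814) = -2831078/(-131042191793694905801843/6989814) = -2831078*(-6989814/131042191793694905801843) = 19788708639492/131042191793694905801843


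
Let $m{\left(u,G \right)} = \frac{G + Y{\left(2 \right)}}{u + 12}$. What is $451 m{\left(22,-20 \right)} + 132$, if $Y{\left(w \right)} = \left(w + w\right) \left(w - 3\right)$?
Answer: $- \frac{3168}{17} \approx -186.35$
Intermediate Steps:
$Y{\left(w \right)} = 2 w \left(-3 + w\right)$
$m{\left(u,G \right)} = \frac{-4 + G}{12 + u}$ ($m{\left(u,G \right)} = \frac{G + 2 \cdot 2 \left(-3 + 2\right)}{u + 12} = \frac{G + 2 \cdot 2 \left(-1\right)}{12 + u} = \frac{G - 4}{12 + u} = \frac{-4 + G}{12 + u}$)
$451 m{\left(22,-20 \right)} + 132 = 451 \frac{-4 - 20}{12 + 22} + 132 = 451 \cdot \frac{1}{34} \left(-24\right) + 132 = 451 \left(- \frac{12}{17}\right) + 132 = - \frac{5412}{17} + 132 = - \frac{3168}{17}$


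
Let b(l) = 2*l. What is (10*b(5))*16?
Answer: 1600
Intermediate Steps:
(10*b(5))*16 = (10*(2*5))*16 = (10*10)*16 = 100*16 = 1600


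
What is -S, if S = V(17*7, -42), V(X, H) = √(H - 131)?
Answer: -I*√173 ≈ -13.153*I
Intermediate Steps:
V(X, H) = √(-131 + H)
S = I*√173 (S = √(-131 - 42) = √(-173) = I*√173 ≈ 13.153*I)
-S = -I*√173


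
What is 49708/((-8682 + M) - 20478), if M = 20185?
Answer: -49708/8975 ≈ -5.5385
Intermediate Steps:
49708/((-8682 + M) - 20478) = 49708/((-8682 + 20185) - 20478) = 49708/(11503 - 20478) = 49708/(-8975) = 49708*(-1/8975) = -49708/8975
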